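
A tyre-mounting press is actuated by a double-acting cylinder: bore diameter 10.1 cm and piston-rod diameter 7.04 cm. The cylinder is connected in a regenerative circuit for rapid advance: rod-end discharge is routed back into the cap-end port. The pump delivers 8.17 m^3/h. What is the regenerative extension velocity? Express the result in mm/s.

In regeneration the rod-end outflow joins the pump flow into the cap end, so the net volume the pump must supply per unit advance equals the rod cross-section area.
Rod cross-section A_rod = π/4 × (7.04 cm)² = 38.93 cm^2
v = Q_pump / A_rod

v ≈ 583 mm/s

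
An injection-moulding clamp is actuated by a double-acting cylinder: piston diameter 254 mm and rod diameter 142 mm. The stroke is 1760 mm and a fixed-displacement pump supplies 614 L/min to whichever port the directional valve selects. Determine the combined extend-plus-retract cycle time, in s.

t ≈ 14.7 s

Cap-side area A_cap = π/4 × (254 mm)² = 50670 mm^2
Rod-side annular area A_ann = π/4 × (254² − 142²) = 34830 mm^2
t_ext = A_cap·L/Q = 8.715 s
t_ret = A_ann·L/Q = 5.991 s
t_cycle = t_ext + t_ret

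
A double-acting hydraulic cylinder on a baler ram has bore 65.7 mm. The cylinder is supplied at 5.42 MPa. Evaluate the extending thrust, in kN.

F ≈ 18.4 kN

Cap-side area A_cap = π/4 × (65.7 mm)² = 3390 mm^2
F = P × A_cap = 5.42 MPa × A_cap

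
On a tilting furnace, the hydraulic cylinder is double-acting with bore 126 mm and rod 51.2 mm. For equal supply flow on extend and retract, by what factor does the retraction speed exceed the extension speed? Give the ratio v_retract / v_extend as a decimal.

v_ret/v_ext ≈ 1.20

Cap-side area A_cap = π/4 × (126 mm)² = 12470 mm^2
Rod-side annular area A_ann = π/4 × (126² − 51.2²) = 10410 mm^2
For equal Q, v ∝ 1/A, so v_ret/v_ext = A_cap/A_ann.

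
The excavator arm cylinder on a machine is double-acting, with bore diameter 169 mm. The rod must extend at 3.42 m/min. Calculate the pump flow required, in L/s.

Cap-side area A_cap = π/4 × (169 mm)² = 22430 mm^2
Q = A × v

Q ≈ 1.28 L/s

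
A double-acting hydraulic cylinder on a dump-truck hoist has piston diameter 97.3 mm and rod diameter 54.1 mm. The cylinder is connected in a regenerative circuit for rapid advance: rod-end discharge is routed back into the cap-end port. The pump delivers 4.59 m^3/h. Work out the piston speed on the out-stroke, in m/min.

v ≈ 33.3 m/min

In regeneration the rod-end outflow joins the pump flow into the cap end, so the net volume the pump must supply per unit advance equals the rod cross-section area.
Rod cross-section A_rod = π/4 × (54.1 mm)² = 2299 mm^2
v = Q_pump / A_rod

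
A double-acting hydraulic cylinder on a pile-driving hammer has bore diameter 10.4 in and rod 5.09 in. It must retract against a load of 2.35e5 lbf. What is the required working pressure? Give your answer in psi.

P ≈ 3640 psi

Rod-side annular area A_ann = π/4 × (10.4² − 5.09²) = 64.60 in^2
Retraction: pressure acts on the annular area.
P = F / A = 2.35e5 lbf / A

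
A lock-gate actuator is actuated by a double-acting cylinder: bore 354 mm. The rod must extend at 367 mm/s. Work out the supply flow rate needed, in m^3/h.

Cap-side area A_cap = π/4 × (354 mm)² = 98420 mm^2
Q = A × v

Q ≈ 130 m^3/h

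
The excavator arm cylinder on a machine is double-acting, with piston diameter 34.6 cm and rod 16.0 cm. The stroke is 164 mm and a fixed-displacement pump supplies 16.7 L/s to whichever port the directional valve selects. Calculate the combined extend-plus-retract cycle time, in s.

t ≈ 1.65 s

Cap-side area A_cap = π/4 × (34.6 cm)² = 940.2 cm^2
Rod-side annular area A_ann = π/4 × (34.6² − 16.0²) = 739.2 cm^2
t_ext = A_cap·L/Q = 0.9234 s
t_ret = A_ann·L/Q = 0.7259 s
t_cycle = t_ext + t_ret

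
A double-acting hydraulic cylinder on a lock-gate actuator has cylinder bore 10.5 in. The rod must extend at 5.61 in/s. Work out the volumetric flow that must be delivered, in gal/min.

Q ≈ 126 gal/min

Cap-side area A_cap = π/4 × (10.5 in)² = 86.59 in^2
Q = A × v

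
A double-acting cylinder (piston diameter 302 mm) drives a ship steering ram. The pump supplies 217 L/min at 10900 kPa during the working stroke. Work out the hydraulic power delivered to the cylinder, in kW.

Hydraulic power = P × Q

W ≈ 39.4 kW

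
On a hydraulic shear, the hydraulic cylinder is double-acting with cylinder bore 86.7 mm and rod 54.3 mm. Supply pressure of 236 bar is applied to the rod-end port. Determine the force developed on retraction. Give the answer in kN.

Rod-side annular area A_ann = π/4 × (86.7² − 54.3²) = 3588 mm^2
On retraction the pressure acts on the annular area (bore minus rod).
F = P × A_ann

F ≈ 84.7 kN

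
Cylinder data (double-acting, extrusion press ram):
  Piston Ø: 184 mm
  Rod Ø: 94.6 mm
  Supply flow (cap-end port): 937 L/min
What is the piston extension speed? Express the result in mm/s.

v ≈ 587 mm/s

Cap-side area A_cap = π/4 × (184 mm)² = 26590 mm^2
v = Q / A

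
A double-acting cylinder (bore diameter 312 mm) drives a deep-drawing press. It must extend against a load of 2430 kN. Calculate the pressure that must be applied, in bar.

P ≈ 318 bar

Cap-side area A_cap = π/4 × (312 mm)² = 76450 mm^2
P = F / A = 2430 kN / A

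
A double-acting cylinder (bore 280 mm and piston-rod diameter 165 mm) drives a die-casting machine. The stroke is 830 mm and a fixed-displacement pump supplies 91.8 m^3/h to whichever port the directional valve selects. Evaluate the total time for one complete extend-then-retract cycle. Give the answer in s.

t ≈ 3.31 s

Cap-side area A_cap = π/4 × (280 mm)² = 61580 mm^2
Rod-side annular area A_ann = π/4 × (280² − 165²) = 40190 mm^2
t_ext = A_cap·L/Q = 2.004 s
t_ret = A_ann·L/Q = 1.308 s
t_cycle = t_ext + t_ret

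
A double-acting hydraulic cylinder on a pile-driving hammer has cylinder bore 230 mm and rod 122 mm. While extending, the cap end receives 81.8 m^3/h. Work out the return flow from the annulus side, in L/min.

Cap-side area A_cap = π/4 × (230 mm)² = 41550 mm^2
Rod-side annular area A_ann = π/4 × (230² − 122²) = 29860 mm^2
Piston speed v = Q_in/A_cap; rod-end outflow Q_out = v × A_ann = Q_in × A_ann/A_cap.

Q_out ≈ 980 L/min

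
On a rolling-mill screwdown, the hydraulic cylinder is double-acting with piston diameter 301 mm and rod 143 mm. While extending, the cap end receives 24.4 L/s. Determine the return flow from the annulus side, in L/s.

Q_out ≈ 18.9 L/s

Cap-side area A_cap = π/4 × (301 mm)² = 71160 mm^2
Rod-side annular area A_ann = π/4 × (301² − 143²) = 55100 mm^2
Piston speed v = Q_in/A_cap; rod-end outflow Q_out = v × A_ann = Q_in × A_ann/A_cap.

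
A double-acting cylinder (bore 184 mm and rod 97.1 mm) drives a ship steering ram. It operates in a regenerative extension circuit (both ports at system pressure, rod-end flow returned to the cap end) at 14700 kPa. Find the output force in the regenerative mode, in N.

F ≈ 1.09e5 N

With equal pressure on both faces, forces on the annular region cancel; the net push is pressure × rod cross-section.
Rod cross-section A_rod = π/4 × (97.1 mm)² = 7405 mm^2
F = P × A_rod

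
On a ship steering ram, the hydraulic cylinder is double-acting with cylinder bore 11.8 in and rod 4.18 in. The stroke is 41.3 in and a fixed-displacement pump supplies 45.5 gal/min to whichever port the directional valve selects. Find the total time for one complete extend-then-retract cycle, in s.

t ≈ 48.3 s

Cap-side area A_cap = π/4 × (11.8 in)² = 109.4 in^2
Rod-side annular area A_ann = π/4 × (11.8² − 4.18²) = 95.64 in^2
t_ext = A_cap·L/Q = 25.78 s
t_ret = A_ann·L/Q = 22.55 s
t_cycle = t_ext + t_ret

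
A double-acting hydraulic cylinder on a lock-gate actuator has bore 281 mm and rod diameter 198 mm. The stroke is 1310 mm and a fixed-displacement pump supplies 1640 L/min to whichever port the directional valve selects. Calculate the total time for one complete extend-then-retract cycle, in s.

Cap-side area A_cap = π/4 × (281 mm)² = 62020 mm^2
Rod-side annular area A_ann = π/4 × (281² − 198²) = 31230 mm^2
t_ext = A_cap·L/Q = 2.972 s
t_ret = A_ann·L/Q = 1.497 s
t_cycle = t_ext + t_ret

t ≈ 4.47 s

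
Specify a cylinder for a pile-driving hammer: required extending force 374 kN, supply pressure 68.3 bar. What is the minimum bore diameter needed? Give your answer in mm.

D ≈ 264 mm

Extension force acts on the full piston face: F = P × (π/4)D².
D = √(4F / (πP)) = √(4 × 374 kN / (π × 68.3 bar))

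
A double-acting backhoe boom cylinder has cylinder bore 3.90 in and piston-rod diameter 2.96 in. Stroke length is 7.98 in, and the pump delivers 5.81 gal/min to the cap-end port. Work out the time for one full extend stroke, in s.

Cap-side area A_cap = π/4 × (3.90 in)² = 11.95 in^2
Swept volume V = A × L; t = V / Q = A·L / Q

t ≈ 4.26 s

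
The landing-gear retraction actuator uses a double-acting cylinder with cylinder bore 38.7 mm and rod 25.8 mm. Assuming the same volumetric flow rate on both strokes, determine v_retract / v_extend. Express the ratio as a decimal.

v_ret/v_ext ≈ 1.80

Cap-side area A_cap = π/4 × (38.7 mm)² = 1176 mm^2
Rod-side annular area A_ann = π/4 × (38.7² − 25.8²) = 653.5 mm^2
For equal Q, v ∝ 1/A, so v_ret/v_ext = A_cap/A_ann.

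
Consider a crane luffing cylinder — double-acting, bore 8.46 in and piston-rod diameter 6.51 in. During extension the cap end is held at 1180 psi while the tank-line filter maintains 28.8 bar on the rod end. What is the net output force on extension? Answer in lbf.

Cap-side area A_cap = π/4 × (8.46 in)² = 56.21 in^2
Rod-side annular area A_ann = π/4 × (8.46² − 6.51²) = 22.93 in^2
Net thrust = P_cap·A_cap − P_rod·A_ann = 66330 lbf − 9577 lbf

F ≈ 56800 lbf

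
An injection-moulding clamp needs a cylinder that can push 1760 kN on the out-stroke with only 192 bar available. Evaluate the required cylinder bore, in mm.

D ≈ 342 mm

Extension force acts on the full piston face: F = P × (π/4)D².
D = √(4F / (πP)) = √(4 × 1760 kN / (π × 192 bar))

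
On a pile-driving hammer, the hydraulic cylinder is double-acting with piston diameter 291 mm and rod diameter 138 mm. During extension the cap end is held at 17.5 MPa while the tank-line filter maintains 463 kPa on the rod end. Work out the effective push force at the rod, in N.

Cap-side area A_cap = π/4 × (291 mm)² = 66510 mm^2
Rod-side annular area A_ann = π/4 × (291² − 138²) = 51550 mm^2
Net thrust = P_cap·A_cap − P_rod·A_ann = 1.164e6 N − 23870 N

F ≈ 1.14e6 N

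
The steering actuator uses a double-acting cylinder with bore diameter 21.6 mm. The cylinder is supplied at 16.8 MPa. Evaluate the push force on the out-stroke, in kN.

Cap-side area A_cap = π/4 × (21.6 mm)² = 366.4 mm^2
F = P × A_cap = 16.8 MPa × A_cap

F ≈ 6.16 kN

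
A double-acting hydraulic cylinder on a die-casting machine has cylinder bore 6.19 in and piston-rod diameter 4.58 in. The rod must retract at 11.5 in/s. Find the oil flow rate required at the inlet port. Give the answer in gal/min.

Q ≈ 40.7 gal/min

Rod-side annular area A_ann = π/4 × (6.19² − 4.58²) = 13.62 in^2
Q = A × v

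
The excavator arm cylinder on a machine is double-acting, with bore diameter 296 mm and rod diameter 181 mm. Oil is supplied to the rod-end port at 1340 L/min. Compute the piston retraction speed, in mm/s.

v ≈ 518 mm/s

Rod-side annular area A_ann = π/4 × (296² − 181²) = 43080 mm^2
Flow into the rod-end port fills the annular volume.
v = Q / A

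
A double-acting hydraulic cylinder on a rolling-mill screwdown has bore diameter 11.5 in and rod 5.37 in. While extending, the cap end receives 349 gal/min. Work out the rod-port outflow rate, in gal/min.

Q_out ≈ 273 gal/min

Cap-side area A_cap = π/4 × (11.5 in)² = 103.9 in^2
Rod-side annular area A_ann = π/4 × (11.5² − 5.37²) = 81.22 in^2
Piston speed v = Q_in/A_cap; rod-end outflow Q_out = v × A_ann = Q_in × A_ann/A_cap.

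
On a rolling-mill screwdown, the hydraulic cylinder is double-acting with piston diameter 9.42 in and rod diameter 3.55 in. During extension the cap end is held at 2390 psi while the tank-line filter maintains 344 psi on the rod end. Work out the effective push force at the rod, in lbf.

F ≈ 1.46e5 lbf

Cap-side area A_cap = π/4 × (9.42 in)² = 69.69 in^2
Rod-side annular area A_ann = π/4 × (9.42² − 3.55²) = 59.80 in^2
Net thrust = P_cap·A_cap − P_rod·A_ann = 1.666e5 lbf − 20570 lbf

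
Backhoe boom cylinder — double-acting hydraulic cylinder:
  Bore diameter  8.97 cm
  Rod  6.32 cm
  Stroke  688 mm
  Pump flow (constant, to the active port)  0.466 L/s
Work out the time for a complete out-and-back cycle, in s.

t ≈ 14.0 s

Cap-side area A_cap = π/4 × (8.97 cm)² = 63.19 cm^2
Rod-side annular area A_ann = π/4 × (8.97² − 6.32²) = 31.82 cm^2
t_ext = A_cap·L/Q = 9.330 s
t_ret = A_ann·L/Q = 4.698 s
t_cycle = t_ext + t_ret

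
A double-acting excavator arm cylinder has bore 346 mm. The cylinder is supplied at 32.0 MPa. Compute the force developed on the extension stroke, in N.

F ≈ 3.01e6 N

Cap-side area A_cap = π/4 × (346 mm)² = 94020 mm^2
F = P × A_cap = 32.0 MPa × A_cap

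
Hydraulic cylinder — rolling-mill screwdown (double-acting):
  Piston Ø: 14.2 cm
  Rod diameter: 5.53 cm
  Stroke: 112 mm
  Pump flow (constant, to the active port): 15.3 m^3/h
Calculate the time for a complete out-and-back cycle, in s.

Cap-side area A_cap = π/4 × (14.2 cm)² = 158.4 cm^2
Rod-side annular area A_ann = π/4 × (14.2² − 5.53²) = 134.3 cm^2
t_ext = A_cap·L/Q = 0.4173 s
t_ret = A_ann·L/Q = 0.3541 s
t_cycle = t_ext + t_ret

t ≈ 0.771 s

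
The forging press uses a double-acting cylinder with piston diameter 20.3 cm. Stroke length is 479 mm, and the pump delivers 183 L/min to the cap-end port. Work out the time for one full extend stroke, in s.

t ≈ 5.08 s

Cap-side area A_cap = π/4 × (20.3 cm)² = 323.7 cm^2
Swept volume V = A × L; t = V / Q = A·L / Q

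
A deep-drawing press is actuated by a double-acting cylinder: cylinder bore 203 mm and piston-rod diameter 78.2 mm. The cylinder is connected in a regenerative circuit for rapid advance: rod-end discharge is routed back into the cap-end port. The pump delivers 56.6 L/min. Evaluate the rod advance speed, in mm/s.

v ≈ 196 mm/s

In regeneration the rod-end outflow joins the pump flow into the cap end, so the net volume the pump must supply per unit advance equals the rod cross-section area.
Rod cross-section A_rod = π/4 × (78.2 mm)² = 4803 mm^2
v = Q_pump / A_rod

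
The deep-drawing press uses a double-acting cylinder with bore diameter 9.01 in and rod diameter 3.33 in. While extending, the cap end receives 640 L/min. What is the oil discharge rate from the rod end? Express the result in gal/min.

Cap-side area A_cap = π/4 × (9.01 in)² = 63.76 in^2
Rod-side annular area A_ann = π/4 × (9.01² − 3.33²) = 55.05 in^2
Piston speed v = Q_in/A_cap; rod-end outflow Q_out = v × A_ann = Q_in × A_ann/A_cap.

Q_out ≈ 146 gal/min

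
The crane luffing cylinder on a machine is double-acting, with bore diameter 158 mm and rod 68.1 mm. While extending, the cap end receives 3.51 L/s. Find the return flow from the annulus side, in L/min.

Cap-side area A_cap = π/4 × (158 mm)² = 19610 mm^2
Rod-side annular area A_ann = π/4 × (158² − 68.1²) = 15960 mm^2
Piston speed v = Q_in/A_cap; rod-end outflow Q_out = v × A_ann = Q_in × A_ann/A_cap.

Q_out ≈ 171 L/min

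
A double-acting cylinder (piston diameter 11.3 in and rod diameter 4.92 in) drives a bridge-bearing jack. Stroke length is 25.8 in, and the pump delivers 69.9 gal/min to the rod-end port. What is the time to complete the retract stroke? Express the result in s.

Rod-side annular area A_ann = π/4 × (11.3² − 4.92²) = 81.28 in^2
Swept volume V = A × L; t = V / Q = A·L / Q

t ≈ 7.79 s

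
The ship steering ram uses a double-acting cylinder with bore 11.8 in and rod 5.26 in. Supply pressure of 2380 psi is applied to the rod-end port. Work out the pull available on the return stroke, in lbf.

Rod-side annular area A_ann = π/4 × (11.8² − 5.26²) = 87.63 in^2
On retraction the pressure acts on the annular area (bore minus rod).
F = P × A_ann

F ≈ 2.09e5 lbf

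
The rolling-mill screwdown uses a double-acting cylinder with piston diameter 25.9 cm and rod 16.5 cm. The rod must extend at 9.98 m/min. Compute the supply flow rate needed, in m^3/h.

Q ≈ 31.5 m^3/h

Cap-side area A_cap = π/4 × (25.9 cm)² = 526.9 cm^2
Q = A × v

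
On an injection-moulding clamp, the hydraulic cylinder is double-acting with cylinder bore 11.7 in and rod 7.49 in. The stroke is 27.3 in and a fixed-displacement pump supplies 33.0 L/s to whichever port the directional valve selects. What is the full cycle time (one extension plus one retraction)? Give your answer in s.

t ≈ 2.32 s

Cap-side area A_cap = π/4 × (11.7 in)² = 107.5 in^2
Rod-side annular area A_ann = π/4 × (11.7² − 7.49²) = 63.45 in^2
t_ext = A_cap·L/Q = 1.458 s
t_ret = A_ann·L/Q = 0.8602 s
t_cycle = t_ext + t_ret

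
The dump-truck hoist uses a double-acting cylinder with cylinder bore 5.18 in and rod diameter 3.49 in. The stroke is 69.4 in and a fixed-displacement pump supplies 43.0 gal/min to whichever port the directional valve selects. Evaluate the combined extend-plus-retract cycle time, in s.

t ≈ 13.7 s

Cap-side area A_cap = π/4 × (5.18 in)² = 21.07 in^2
Rod-side annular area A_ann = π/4 × (5.18² − 3.49²) = 11.51 in^2
t_ext = A_cap·L/Q = 8.834 s
t_ret = A_ann·L/Q = 4.824 s
t_cycle = t_ext + t_ret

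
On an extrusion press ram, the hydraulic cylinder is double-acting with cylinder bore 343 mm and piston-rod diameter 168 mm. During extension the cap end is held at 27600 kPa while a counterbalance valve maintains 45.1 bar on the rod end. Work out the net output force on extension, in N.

F ≈ 2.23e6 N

Cap-side area A_cap = π/4 × (343 mm)² = 92400 mm^2
Rod-side annular area A_ann = π/4 × (343² − 168²) = 70230 mm^2
Net thrust = P_cap·A_cap − P_rod·A_ann = 2.550e6 N − 3.168e5 N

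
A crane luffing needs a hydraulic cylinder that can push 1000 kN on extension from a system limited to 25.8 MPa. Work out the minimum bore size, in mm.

D ≈ 222 mm

Extension force acts on the full piston face: F = P × (π/4)D².
D = √(4F / (πP)) = √(4 × 1000 kN / (π × 25.8 MPa))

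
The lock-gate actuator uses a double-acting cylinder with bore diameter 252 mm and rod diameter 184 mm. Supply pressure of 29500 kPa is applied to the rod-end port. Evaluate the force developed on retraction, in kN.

F ≈ 687 kN

Rod-side annular area A_ann = π/4 × (252² − 184²) = 23290 mm^2
On retraction the pressure acts on the annular area (bore minus rod).
F = P × A_ann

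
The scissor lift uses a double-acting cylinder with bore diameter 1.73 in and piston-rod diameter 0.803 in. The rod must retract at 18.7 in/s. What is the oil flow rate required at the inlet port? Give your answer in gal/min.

Rod-side annular area A_ann = π/4 × (1.73² − 0.803²) = 1.844 in^2
Q = A × v

Q ≈ 8.96 gal/min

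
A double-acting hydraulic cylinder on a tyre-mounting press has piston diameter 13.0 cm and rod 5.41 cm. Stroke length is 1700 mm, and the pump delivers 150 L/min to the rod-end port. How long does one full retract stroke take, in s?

t ≈ 7.46 s

Rod-side annular area A_ann = π/4 × (13.0² − 5.41²) = 109.7 cm^2
Swept volume V = A × L; t = V / Q = A·L / Q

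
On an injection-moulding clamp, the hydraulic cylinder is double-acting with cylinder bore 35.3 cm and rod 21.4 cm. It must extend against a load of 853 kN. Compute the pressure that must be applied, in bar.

P ≈ 87.2 bar

Cap-side area A_cap = π/4 × (35.3 cm)² = 978.7 cm^2
P = F / A = 853 kN / A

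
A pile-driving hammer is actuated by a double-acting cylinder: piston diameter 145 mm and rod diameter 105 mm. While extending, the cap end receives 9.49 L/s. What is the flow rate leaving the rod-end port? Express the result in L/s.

Cap-side area A_cap = π/4 × (145 mm)² = 16510 mm^2
Rod-side annular area A_ann = π/4 × (145² − 105²) = 7854 mm^2
Piston speed v = Q_in/A_cap; rod-end outflow Q_out = v × A_ann = Q_in × A_ann/A_cap.

Q_out ≈ 4.51 L/s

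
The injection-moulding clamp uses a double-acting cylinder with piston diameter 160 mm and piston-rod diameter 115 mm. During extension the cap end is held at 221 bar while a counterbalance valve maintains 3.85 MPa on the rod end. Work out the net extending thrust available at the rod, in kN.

F ≈ 407 kN

Cap-side area A_cap = π/4 × (160 mm)² = 20110 mm^2
Rod-side annular area A_ann = π/4 × (160² − 115²) = 9719 mm^2
Net thrust = P_cap·A_cap − P_rod·A_ann = 444.3 kN − 37.42 kN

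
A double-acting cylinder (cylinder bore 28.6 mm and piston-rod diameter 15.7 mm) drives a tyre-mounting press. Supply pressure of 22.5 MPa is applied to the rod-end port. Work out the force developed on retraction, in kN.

Rod-side annular area A_ann = π/4 × (28.6² − 15.7²) = 448.8 mm^2
On retraction the pressure acts on the annular area (bore minus rod).
F = P × A_ann

F ≈ 10.1 kN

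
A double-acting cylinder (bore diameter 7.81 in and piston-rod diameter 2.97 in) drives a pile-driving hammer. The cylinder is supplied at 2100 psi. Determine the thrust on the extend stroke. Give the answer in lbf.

F ≈ 1.01e5 lbf

Cap-side area A_cap = π/4 × (7.81 in)² = 47.91 in^2
F = P × A_cap = 2100 psi × A_cap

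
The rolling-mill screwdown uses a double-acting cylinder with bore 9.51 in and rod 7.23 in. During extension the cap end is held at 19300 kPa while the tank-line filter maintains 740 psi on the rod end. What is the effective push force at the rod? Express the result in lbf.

F ≈ 1.77e5 lbf

Cap-side area A_cap = π/4 × (9.51 in)² = 71.03 in^2
Rod-side annular area A_ann = π/4 × (9.51² − 7.23²) = 29.98 in^2
Net thrust = P_cap·A_cap − P_rod·A_ann = 1.988e5 lbf − 22180 lbf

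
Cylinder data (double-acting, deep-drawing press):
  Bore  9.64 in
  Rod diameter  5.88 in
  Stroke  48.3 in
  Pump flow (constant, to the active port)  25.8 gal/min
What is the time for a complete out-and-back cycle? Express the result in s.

Cap-side area A_cap = π/4 × (9.64 in)² = 72.99 in^2
Rod-side annular area A_ann = π/4 × (9.64² − 5.88²) = 45.83 in^2
t_ext = A_cap·L/Q = 35.49 s
t_ret = A_ann·L/Q = 22.29 s
t_cycle = t_ext + t_ret

t ≈ 57.8 s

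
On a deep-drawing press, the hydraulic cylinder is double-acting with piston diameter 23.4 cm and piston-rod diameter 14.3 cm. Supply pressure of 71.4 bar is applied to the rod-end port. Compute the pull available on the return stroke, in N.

Rod-side annular area A_ann = π/4 × (23.4² − 14.3²) = 269.4 cm^2
On retraction the pressure acts on the annular area (bore minus rod).
F = P × A_ann

F ≈ 1.92e5 N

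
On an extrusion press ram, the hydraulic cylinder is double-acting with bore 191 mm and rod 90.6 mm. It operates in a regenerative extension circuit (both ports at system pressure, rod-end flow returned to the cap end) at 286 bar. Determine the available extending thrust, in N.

With equal pressure on both faces, forces on the annular region cancel; the net push is pressure × rod cross-section.
Rod cross-section A_rod = π/4 × (90.6 mm)² = 6447 mm^2
F = P × A_rod

F ≈ 1.84e5 N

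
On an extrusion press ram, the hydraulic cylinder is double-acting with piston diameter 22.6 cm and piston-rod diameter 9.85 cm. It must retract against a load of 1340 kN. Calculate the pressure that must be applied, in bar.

P ≈ 412 bar

Rod-side annular area A_ann = π/4 × (22.6² − 9.85²) = 324.9 cm^2
Retraction: pressure acts on the annular area.
P = F / A = 1340 kN / A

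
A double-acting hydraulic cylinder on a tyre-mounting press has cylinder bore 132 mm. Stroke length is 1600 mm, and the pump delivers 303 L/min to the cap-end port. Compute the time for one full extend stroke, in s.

Cap-side area A_cap = π/4 × (132 mm)² = 13680 mm^2
Swept volume V = A × L; t = V / Q = A·L / Q

t ≈ 4.34 s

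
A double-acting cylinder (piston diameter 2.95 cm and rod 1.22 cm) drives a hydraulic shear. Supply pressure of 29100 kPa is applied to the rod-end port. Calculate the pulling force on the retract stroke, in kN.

F ≈ 16.5 kN

Rod-side annular area A_ann = π/4 × (2.95² − 1.22²) = 5.666 cm^2
On retraction the pressure acts on the annular area (bore minus rod).
F = P × A_ann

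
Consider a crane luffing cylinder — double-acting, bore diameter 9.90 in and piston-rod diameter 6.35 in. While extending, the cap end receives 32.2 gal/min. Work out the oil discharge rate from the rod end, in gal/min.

Cap-side area A_cap = π/4 × (9.90 in)² = 76.98 in^2
Rod-side annular area A_ann = π/4 × (9.90² − 6.35²) = 45.31 in^2
Piston speed v = Q_in/A_cap; rod-end outflow Q_out = v × A_ann = Q_in × A_ann/A_cap.

Q_out ≈ 19.0 gal/min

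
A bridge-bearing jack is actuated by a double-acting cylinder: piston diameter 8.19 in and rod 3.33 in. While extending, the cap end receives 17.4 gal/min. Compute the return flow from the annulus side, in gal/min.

Q_out ≈ 14.5 gal/min

Cap-side area A_cap = π/4 × (8.19 in)² = 52.68 in^2
Rod-side annular area A_ann = π/4 × (8.19² − 3.33²) = 43.97 in^2
Piston speed v = Q_in/A_cap; rod-end outflow Q_out = v × A_ann = Q_in × A_ann/A_cap.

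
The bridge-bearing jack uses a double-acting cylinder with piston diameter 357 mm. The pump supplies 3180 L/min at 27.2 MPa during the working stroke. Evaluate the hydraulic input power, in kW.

W ≈ 1440 kW

Hydraulic power = P × Q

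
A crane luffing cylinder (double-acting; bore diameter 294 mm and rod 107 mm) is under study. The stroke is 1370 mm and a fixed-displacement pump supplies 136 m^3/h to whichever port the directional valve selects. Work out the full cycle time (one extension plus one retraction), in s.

Cap-side area A_cap = π/4 × (294 mm)² = 67890 mm^2
Rod-side annular area A_ann = π/4 × (294² − 107²) = 58890 mm^2
t_ext = A_cap·L/Q = 2.462 s
t_ret = A_ann·L/Q = 2.136 s
t_cycle = t_ext + t_ret

t ≈ 4.60 s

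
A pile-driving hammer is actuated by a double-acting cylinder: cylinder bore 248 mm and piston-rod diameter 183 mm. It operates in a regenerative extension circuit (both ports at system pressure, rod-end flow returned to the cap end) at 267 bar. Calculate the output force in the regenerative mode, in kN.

With equal pressure on both faces, forces on the annular region cancel; the net push is pressure × rod cross-section.
Rod cross-section A_rod = π/4 × (183 mm)² = 26300 mm^2
F = P × A_rod

F ≈ 702 kN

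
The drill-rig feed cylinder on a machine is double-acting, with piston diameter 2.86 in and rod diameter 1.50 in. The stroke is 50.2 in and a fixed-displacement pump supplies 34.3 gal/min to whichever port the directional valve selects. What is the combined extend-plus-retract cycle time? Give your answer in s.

Cap-side area A_cap = π/4 × (2.86 in)² = 6.424 in^2
Rod-side annular area A_ann = π/4 × (2.86² − 1.50²) = 4.657 in^2
t_ext = A_cap·L/Q = 2.442 s
t_ret = A_ann·L/Q = 1.770 s
t_cycle = t_ext + t_ret

t ≈ 4.21 s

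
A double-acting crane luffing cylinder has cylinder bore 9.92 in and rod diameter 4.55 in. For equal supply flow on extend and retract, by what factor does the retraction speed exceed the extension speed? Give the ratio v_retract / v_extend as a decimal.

v_ret/v_ext ≈ 1.27

Cap-side area A_cap = π/4 × (9.92 in)² = 77.29 in^2
Rod-side annular area A_ann = π/4 × (9.92² − 4.55²) = 61.03 in^2
For equal Q, v ∝ 1/A, so v_ret/v_ext = A_cap/A_ann.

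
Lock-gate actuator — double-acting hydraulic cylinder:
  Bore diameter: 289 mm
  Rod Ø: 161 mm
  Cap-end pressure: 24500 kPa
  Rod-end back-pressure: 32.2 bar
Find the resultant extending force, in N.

Cap-side area A_cap = π/4 × (289 mm)² = 65600 mm^2
Rod-side annular area A_ann = π/4 × (289² − 161²) = 45240 mm^2
Net thrust = P_cap·A_cap − P_rod·A_ann = 1.607e6 N − 1.457e5 N

F ≈ 1.46e6 N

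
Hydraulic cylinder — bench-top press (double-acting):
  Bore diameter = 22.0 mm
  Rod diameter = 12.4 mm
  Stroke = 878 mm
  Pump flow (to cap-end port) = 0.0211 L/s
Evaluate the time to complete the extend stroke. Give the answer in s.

Cap-side area A_cap = π/4 × (22.0 mm)² = 380.1 mm^2
Swept volume V = A × L; t = V / Q = A·L / Q

t ≈ 15.8 s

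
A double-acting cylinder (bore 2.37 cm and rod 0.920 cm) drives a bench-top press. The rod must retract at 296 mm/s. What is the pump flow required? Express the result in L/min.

Rod-side annular area A_ann = π/4 × (2.37² − 0.920²) = 3.747 cm^2
Q = A × v

Q ≈ 6.65 L/min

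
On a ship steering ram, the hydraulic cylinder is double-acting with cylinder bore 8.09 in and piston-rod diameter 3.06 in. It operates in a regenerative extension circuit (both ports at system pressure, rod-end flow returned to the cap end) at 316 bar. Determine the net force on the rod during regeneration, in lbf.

F ≈ 33700 lbf

With equal pressure on both faces, forces on the annular region cancel; the net push is pressure × rod cross-section.
Rod cross-section A_rod = π/4 × (3.06 in)² = 7.354 in^2
F = P × A_rod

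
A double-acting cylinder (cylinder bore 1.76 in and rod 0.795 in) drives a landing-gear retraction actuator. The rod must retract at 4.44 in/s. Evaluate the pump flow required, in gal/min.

Q ≈ 2.23 gal/min

Rod-side annular area A_ann = π/4 × (1.76² − 0.795²) = 1.936 in^2
Q = A × v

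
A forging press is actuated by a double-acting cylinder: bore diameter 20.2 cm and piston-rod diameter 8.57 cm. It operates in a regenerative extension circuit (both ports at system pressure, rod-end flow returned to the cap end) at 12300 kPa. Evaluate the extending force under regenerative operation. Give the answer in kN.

With equal pressure on both faces, forces on the annular region cancel; the net push is pressure × rod cross-section.
Rod cross-section A_rod = π/4 × (8.57 cm)² = 57.68 cm^2
F = P × A_rod

F ≈ 71.0 kN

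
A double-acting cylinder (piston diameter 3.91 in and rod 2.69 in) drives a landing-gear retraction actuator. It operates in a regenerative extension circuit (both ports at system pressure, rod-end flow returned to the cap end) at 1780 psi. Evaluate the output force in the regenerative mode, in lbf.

With equal pressure on both faces, forces on the annular region cancel; the net push is pressure × rod cross-section.
Rod cross-section A_rod = π/4 × (2.69 in)² = 5.683 in^2
F = P × A_rod

F ≈ 10100 lbf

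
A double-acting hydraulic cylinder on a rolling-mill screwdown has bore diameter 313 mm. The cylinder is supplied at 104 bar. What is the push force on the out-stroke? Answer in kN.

F ≈ 800 kN

Cap-side area A_cap = π/4 × (313 mm)² = 76940 mm^2
F = P × A_cap = 104 bar × A_cap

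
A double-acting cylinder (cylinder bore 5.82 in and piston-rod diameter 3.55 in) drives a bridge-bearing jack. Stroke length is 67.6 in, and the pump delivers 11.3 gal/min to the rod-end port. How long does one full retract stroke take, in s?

Rod-side annular area A_ann = π/4 × (5.82² − 3.55²) = 16.71 in^2
Swept volume V = A × L; t = V / Q = A·L / Q

t ≈ 26.0 s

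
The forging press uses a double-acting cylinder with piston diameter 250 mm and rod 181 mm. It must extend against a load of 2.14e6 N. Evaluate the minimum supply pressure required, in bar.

P ≈ 436 bar

Cap-side area A_cap = π/4 × (250 mm)² = 49090 mm^2
P = F / A = 2.14e6 N / A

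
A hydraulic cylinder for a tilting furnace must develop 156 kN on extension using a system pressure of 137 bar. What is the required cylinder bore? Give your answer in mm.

D ≈ 120 mm

Extension force acts on the full piston face: F = P × (π/4)D².
D = √(4F / (πP)) = √(4 × 156 kN / (π × 137 bar))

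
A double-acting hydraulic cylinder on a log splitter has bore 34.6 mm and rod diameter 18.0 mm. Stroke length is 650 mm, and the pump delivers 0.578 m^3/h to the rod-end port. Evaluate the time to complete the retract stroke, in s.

Rod-side annular area A_ann = π/4 × (34.6² − 18.0²) = 685.8 mm^2
Swept volume V = A × L; t = V / Q = A·L / Q

t ≈ 2.78 s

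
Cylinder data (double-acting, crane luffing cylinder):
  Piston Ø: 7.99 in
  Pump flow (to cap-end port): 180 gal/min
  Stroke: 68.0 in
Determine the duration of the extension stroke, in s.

Cap-side area A_cap = π/4 × (7.99 in)² = 50.14 in^2
Swept volume V = A × L; t = V / Q = A·L / Q

t ≈ 4.92 s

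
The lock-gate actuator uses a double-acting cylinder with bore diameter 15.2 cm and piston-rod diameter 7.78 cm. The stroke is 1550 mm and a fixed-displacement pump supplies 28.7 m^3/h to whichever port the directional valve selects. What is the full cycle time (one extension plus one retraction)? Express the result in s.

t ≈ 6.13 s

Cap-side area A_cap = π/4 × (15.2 cm)² = 181.5 cm^2
Rod-side annular area A_ann = π/4 × (15.2² − 7.78²) = 133.9 cm^2
t_ext = A_cap·L/Q = 3.528 s
t_ret = A_ann·L/Q = 2.604 s
t_cycle = t_ext + t_ret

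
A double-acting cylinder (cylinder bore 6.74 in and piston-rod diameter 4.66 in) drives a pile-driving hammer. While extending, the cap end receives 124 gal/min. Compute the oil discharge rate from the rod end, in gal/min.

Q_out ≈ 64.7 gal/min

Cap-side area A_cap = π/4 × (6.74 in)² = 35.68 in^2
Rod-side annular area A_ann = π/4 × (6.74² − 4.66²) = 18.62 in^2
Piston speed v = Q_in/A_cap; rod-end outflow Q_out = v × A_ann = Q_in × A_ann/A_cap.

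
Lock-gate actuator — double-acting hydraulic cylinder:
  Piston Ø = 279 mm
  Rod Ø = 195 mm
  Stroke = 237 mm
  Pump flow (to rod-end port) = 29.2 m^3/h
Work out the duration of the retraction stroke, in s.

t ≈ 0.914 s

Rod-side annular area A_ann = π/4 × (279² − 195²) = 31270 mm^2
Swept volume V = A × L; t = V / Q = A·L / Q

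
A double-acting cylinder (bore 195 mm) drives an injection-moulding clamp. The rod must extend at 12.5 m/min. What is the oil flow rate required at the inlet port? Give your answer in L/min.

Cap-side area A_cap = π/4 × (195 mm)² = 29860 mm^2
Q = A × v

Q ≈ 373 L/min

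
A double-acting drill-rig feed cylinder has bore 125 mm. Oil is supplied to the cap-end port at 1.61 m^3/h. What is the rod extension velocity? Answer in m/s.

v ≈ 0.0364 m/s

Cap-side area A_cap = π/4 × (125 mm)² = 12270 mm^2
v = Q / A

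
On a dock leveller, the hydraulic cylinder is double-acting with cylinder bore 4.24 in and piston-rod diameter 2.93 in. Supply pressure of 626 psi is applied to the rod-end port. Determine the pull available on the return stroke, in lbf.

F ≈ 4620 lbf

Rod-side annular area A_ann = π/4 × (4.24² − 2.93²) = 7.377 in^2
On retraction the pressure acts on the annular area (bore minus rod).
F = P × A_ann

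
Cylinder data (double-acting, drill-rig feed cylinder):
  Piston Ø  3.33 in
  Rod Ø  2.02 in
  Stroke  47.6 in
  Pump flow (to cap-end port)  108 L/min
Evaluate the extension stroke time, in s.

t ≈ 3.77 s

Cap-side area A_cap = π/4 × (3.33 in)² = 8.709 in^2
Swept volume V = A × L; t = V / Q = A·L / Q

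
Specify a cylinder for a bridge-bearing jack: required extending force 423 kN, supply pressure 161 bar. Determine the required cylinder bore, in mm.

D ≈ 183 mm

Extension force acts on the full piston face: F = P × (π/4)D².
D = √(4F / (πP)) = √(4 × 423 kN / (π × 161 bar))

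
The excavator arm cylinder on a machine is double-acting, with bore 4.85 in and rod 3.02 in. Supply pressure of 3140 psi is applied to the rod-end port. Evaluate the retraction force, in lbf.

Rod-side annular area A_ann = π/4 × (4.85² − 3.02²) = 11.31 in^2
On retraction the pressure acts on the annular area (bore minus rod).
F = P × A_ann

F ≈ 35500 lbf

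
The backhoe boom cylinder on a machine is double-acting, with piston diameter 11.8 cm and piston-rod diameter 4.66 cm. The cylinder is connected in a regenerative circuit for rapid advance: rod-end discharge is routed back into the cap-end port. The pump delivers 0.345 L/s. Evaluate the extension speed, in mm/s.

In regeneration the rod-end outflow joins the pump flow into the cap end, so the net volume the pump must supply per unit advance equals the rod cross-section area.
Rod cross-section A_rod = π/4 × (4.66 cm)² = 17.06 cm^2
v = Q_pump / A_rod

v ≈ 202 mm/s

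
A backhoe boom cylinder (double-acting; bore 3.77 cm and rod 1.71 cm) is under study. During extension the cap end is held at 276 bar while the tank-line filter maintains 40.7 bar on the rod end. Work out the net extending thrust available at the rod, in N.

Cap-side area A_cap = π/4 × (3.77 cm)² = 11.16 cm^2
Rod-side annular area A_ann = π/4 × (3.77² − 1.71²) = 8.866 cm^2
Net thrust = P_cap·A_cap − P_rod·A_ann = 30810 N − 3609 N

F ≈ 27200 N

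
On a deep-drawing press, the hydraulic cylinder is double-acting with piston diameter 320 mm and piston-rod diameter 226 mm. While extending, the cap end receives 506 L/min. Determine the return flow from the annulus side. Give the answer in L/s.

Q_out ≈ 4.23 L/s

Cap-side area A_cap = π/4 × (320 mm)² = 80420 mm^2
Rod-side annular area A_ann = π/4 × (320² − 226²) = 40310 mm^2
Piston speed v = Q_in/A_cap; rod-end outflow Q_out = v × A_ann = Q_in × A_ann/A_cap.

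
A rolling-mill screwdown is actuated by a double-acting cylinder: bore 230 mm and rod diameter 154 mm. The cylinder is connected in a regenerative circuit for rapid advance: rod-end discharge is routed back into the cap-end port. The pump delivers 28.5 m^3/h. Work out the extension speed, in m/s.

v ≈ 0.425 m/s

In regeneration the rod-end outflow joins the pump flow into the cap end, so the net volume the pump must supply per unit advance equals the rod cross-section area.
Rod cross-section A_rod = π/4 × (154 mm)² = 18630 mm^2
v = Q_pump / A_rod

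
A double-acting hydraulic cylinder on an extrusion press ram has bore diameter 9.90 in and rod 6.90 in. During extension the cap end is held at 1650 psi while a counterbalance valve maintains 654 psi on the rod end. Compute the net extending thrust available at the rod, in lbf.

Cap-side area A_cap = π/4 × (9.90 in)² = 76.98 in^2
Rod-side annular area A_ann = π/4 × (9.90² − 6.90²) = 39.58 in^2
Net thrust = P_cap·A_cap − P_rod·A_ann = 1.270e5 lbf − 25890 lbf

F ≈ 1.01e5 lbf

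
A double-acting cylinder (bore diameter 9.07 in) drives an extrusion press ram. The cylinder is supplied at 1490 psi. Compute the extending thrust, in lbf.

Cap-side area A_cap = π/4 × (9.07 in)² = 64.61 in^2
F = P × A_cap = 1490 psi × A_cap

F ≈ 96300 lbf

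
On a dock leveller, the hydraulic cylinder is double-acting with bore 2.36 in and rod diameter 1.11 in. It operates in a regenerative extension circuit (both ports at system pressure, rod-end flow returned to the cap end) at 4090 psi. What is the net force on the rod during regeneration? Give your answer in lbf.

F ≈ 3960 lbf

With equal pressure on both faces, forces on the annular region cancel; the net push is pressure × rod cross-section.
Rod cross-section A_rod = π/4 × (1.11 in)² = 0.9677 in^2
F = P × A_rod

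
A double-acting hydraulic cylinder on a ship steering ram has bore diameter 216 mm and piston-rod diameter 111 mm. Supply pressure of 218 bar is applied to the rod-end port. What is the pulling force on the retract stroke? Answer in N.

F ≈ 5.88e5 N

Rod-side annular area A_ann = π/4 × (216² − 111²) = 26970 mm^2
On retraction the pressure acts on the annular area (bore minus rod).
F = P × A_ann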